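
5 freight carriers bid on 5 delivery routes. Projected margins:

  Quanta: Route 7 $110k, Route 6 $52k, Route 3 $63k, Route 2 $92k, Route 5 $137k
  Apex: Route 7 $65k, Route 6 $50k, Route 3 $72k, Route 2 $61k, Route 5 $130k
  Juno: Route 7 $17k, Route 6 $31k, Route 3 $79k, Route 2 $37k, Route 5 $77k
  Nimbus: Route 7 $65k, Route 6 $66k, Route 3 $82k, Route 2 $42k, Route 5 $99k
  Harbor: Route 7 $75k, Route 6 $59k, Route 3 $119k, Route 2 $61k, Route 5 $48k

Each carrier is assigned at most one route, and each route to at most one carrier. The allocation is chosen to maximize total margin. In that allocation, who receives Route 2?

This is the linear assignment problem.
Optimal: Quanta→Route 7 ($110k), Apex→Route 5 ($130k), Juno→Route 2 ($37k), Nimbus→Route 6 ($66k), Harbor→Route 3 ($119k) — total 110+130+37+66+119 = $462k.
Max-entry greedy (repeatedly take the single best remaining cell) gives $424k, worse by 38.
Next-best assignment: Quanta→Route 7, Apex→Route 5, Juno→Route 3, Nimbus→Route 6, Harbor→Route 2 = $446k.
Juno's own top route is Route 3 ($79k), but forcing Juno→Route 3 and reassigning the rest optimally gives only $446k — worse by 16.

Juno receives Route 2.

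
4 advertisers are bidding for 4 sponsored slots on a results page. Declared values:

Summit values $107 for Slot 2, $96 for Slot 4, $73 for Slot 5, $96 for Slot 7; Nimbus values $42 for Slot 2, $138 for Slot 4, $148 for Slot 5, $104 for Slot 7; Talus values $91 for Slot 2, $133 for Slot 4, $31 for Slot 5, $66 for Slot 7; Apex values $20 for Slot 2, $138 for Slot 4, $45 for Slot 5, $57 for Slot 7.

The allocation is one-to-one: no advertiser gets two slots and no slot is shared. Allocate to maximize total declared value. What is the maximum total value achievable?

Maximum total: $473

This is a one-to-one assignment (maximum-weight bipartite matching).
Optimal: Summit→Slot 7 ($96), Nimbus→Slot 5 ($148), Talus→Slot 2 ($91), Apex→Slot 4 ($138) — total 96+148+91+138 = $473.
Column-greedy (each slot in turn goes to its best remaining advertiser) gives $356, worse by 117.
Next-best assignment: Summit→Slot 2, Nimbus→Slot 5, Talus→Slot 7, Apex→Slot 4 = $459.
Swapping Nimbus↔Apex (Nimbus→Slot 4 $138, Apex→Slot 5 $45) loses 103.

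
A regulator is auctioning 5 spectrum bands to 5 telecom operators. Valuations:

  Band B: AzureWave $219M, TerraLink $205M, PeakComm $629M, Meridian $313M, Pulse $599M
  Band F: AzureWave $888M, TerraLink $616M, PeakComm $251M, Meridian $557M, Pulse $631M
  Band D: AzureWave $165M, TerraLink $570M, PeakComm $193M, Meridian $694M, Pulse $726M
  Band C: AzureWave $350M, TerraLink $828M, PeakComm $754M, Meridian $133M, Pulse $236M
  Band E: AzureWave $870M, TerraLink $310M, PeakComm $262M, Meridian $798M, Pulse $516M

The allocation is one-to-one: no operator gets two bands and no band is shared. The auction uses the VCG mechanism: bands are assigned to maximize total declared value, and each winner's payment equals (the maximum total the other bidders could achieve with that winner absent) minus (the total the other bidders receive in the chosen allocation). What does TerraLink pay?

TerraLink pays $125M.

Efficient allocation: AzureWave→Band F ($888M), TerraLink→Band C ($828M), PeakComm→Band B ($629M), Meridian→Band E ($798M), Pulse→Band D ($726M); total welfare W = $3869M.
TerraLink receives Band C at value $828M, so the others get W − 828 = $3041M.
Without TerraLink: best allocation of the remaining 4 bidders over all 5 bands is AzureWave→Band F ($888M), PeakComm→Band C ($754M), Meridian→Band E ($798M), Pulse→Band D ($726M), total $3166M.
VCG payment = (others' best without TerraLink) − (others' welfare with TerraLink) = 3166 − 3041 = $125M.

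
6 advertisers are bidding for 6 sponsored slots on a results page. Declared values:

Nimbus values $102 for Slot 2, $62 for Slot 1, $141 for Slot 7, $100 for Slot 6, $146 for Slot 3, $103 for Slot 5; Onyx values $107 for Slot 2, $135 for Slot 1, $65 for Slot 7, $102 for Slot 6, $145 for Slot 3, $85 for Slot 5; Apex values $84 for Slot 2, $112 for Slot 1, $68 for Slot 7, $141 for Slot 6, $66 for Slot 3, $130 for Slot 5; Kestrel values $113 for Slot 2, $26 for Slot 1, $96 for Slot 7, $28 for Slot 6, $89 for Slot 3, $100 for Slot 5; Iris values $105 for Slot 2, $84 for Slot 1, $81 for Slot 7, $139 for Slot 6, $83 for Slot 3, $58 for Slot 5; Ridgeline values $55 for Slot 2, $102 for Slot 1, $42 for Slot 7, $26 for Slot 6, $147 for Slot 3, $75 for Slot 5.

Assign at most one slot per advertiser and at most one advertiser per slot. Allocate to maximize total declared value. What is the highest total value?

Optimal: Nimbus→Slot 7 ($141), Onyx→Slot 1 ($135), Apex→Slot 5 ($130), Kestrel→Slot 2 ($113), Iris→Slot 6 ($139), Ridgeline→Slot 3 ($147) — total 141+135+130+113+139+147 = $805.
Column-greedy (each slot in turn goes to its best remaining advertiser) gives $735, worse by 70.
Next-best assignment: Nimbus→Slot 7, Onyx→Slot 3, Apex→Slot 5, Kestrel→Slot 2, Iris→Slot 6, Ridgeline→Slot 1 = $770.
Swapping Nimbus↔Iris (Nimbus→Slot 6 $100, Iris→Slot 7 $81) loses 99.

Maximum total: $805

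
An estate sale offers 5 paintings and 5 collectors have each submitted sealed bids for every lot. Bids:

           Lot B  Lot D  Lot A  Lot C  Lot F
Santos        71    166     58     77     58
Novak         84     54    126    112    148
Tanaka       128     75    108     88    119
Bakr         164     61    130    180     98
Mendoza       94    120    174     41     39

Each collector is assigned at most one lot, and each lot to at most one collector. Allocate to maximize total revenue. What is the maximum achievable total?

Max total: $796

Optimal: Santos→Lot D ($166), Novak→Lot F ($148), Tanaka→Lot B ($128), Bakr→Lot C ($180), Mendoza→Lot A ($174) — total 166+148+128+180+174 = $796.
No other one-to-one assignment exceeds $796.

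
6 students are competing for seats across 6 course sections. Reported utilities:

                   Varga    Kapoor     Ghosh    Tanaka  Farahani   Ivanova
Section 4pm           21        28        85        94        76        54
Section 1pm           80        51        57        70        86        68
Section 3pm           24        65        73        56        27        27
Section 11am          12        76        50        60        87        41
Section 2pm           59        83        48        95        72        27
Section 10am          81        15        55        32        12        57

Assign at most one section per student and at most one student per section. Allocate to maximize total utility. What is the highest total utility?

Max total: 486 points

This is a one-to-one assignment (maximum-weight bipartite matching).
Optimal: Varga→Section 10am (81 points), Kapoor→Section 2pm (83 points), Ghosh→Section 3pm (73 points), Tanaka→Section 4pm (94 points), Farahani→Section 11am (87 points), Ivanova→Section 1pm (68 points) — total 81+83+73+94+87+68 = 486 points.
Row-greedy (each student in turn takes its best remaining section) gives 433 points, worse by 53.
Swapping Kapoor↔Ghosh (Kapoor→Section 3pm 65 points, Ghosh→Section 2pm 48 points) loses 43.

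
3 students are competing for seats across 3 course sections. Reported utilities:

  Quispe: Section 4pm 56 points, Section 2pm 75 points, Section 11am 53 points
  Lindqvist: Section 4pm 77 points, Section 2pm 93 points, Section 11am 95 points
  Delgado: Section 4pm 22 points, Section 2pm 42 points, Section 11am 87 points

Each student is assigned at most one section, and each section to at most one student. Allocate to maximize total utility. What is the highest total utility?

Maximum total: 239 points

Optimal: Quispe→Section 2pm (75 points), Lindqvist→Section 4pm (77 points), Delgado→Section 11am (87 points) — total 75+77+87 = 239 points.
Max-entry greedy (repeatedly take the single best remaining cell) gives 192 points, worse by 47.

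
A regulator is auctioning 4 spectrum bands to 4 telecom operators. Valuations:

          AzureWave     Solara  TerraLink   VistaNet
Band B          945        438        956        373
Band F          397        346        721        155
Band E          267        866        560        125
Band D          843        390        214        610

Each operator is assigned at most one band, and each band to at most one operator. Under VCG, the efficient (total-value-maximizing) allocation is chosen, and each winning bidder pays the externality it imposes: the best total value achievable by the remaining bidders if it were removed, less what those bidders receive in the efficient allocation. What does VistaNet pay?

VistaNet pays $133M.

Efficient allocation: AzureWave→Band B ($945M), Solara→Band E ($866M), TerraLink→Band F ($721M), VistaNet→Band D ($610M); total welfare W = $3142M.
VistaNet receives Band D at value $610M, so the others get W − 610 = $2532M.
Without VistaNet: best allocation of the remaining 3 bidders over all 4 bands is AzureWave→Band D ($843M), Solara→Band E ($866M), TerraLink→Band B ($956M), total $2665M.
VCG payment = (others' best without VistaNet) − (others' welfare with VistaNet) = 2665 − 2532 = $133M.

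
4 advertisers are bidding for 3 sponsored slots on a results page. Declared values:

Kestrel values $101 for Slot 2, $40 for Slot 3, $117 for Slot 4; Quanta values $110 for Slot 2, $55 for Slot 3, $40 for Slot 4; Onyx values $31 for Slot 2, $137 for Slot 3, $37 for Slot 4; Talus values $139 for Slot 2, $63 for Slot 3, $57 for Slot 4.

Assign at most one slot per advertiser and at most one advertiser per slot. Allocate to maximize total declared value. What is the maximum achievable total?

Maximum total: $393

Optimal: Talus→Slot 2 ($139), Onyx→Slot 3 ($137), Kestrel→Slot 4 ($117) — total 139+137+117 = $393.
Row-greedy (each advertiser in turn takes its best remaining slot) gives $364, worse by 29.
Every other assignment is strictly worse.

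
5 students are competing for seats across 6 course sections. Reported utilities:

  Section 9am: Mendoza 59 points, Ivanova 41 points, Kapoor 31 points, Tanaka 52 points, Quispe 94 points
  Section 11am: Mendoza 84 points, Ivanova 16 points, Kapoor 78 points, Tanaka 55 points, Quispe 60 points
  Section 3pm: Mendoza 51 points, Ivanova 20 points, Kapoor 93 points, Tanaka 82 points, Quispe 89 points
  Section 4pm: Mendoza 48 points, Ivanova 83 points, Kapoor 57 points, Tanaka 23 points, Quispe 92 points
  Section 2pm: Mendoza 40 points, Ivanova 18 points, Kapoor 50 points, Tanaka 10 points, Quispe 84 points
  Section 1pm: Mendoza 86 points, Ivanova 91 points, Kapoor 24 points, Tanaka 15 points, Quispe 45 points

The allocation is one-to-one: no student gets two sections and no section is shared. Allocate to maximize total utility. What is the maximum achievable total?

Max total: 423 points

Optimal: Mendoza→Section 1pm (86 points), Ivanova→Section 4pm (83 points), Kapoor→Section 11am (78 points), Tanaka→Section 3pm (82 points), Quispe→Section 9am (94 points) — total 86+83+78+82+94 = 423 points.
Row-greedy (each student in turn takes its best remaining section) gives 411 points, worse by 12.
Next-best assignment: Mendoza→Section 1pm, Ivanova→Section 4pm, Kapoor→Section 11am, Tanaka→Section 3pm, Quispe→Section 2pm = 413 points.
Swapping Mendoza↔Kapoor (Mendoza→Section 11am 84 points, Kapoor→Section 1pm 24 points) loses 56.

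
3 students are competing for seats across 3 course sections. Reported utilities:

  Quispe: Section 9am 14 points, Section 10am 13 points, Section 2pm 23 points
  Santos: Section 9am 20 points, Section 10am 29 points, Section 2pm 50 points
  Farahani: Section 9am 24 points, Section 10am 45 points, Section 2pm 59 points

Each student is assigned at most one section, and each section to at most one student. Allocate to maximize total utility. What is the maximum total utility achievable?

Max total: 109 points

Optimal: Quispe→Section 9am (14 points), Santos→Section 2pm (50 points), Farahani→Section 10am (45 points) — total 14+50+45 = 109 points.
Row-greedy (each student in turn takes its best remaining section) gives 76 points, worse by 33.
Next-best assignment: Quispe→Section 9am, Santos→Section 10am, Farahani→Section 2pm = 102 points.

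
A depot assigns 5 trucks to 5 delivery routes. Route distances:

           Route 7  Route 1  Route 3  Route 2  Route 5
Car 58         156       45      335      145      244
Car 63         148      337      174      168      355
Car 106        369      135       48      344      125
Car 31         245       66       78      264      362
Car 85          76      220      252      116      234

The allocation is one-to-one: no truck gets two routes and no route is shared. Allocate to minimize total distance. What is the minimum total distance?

Min total: 492 km

Optimal: Car 58→Route 1 (45 km), Car 63→Route 2 (168 km), Car 106→Route 5 (125 km), Car 31→Route 3 (78 km), Car 85→Route 7 (76 km) — total 45+168+125+78+76 = 492 km.
Min-entry greedy (repeatedly take the single cheapest remaining cell) gives 699 km, worse by 207.
Swapping Car 63↔Car 31 (Car 63→Route 3 174 km, Car 31→Route 2 264 km) adds 192.
Every other assignment is strictly worse.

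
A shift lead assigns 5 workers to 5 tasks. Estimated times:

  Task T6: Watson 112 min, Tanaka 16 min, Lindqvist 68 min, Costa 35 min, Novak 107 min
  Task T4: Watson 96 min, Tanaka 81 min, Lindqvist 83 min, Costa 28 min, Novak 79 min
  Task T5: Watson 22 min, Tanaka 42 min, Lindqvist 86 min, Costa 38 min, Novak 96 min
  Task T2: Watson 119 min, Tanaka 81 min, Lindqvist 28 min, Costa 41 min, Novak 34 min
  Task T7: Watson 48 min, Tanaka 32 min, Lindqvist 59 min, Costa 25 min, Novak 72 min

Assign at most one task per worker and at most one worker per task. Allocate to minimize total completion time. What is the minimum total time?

Optimal: Watson→Task T5 (22 min), Tanaka→Task T6 (16 min), Lindqvist→Task T7 (59 min), Costa→Task T4 (28 min), Novak→Task T2 (34 min) — total 22+16+59+28+34 = 159 min.
Next-best assignment: Watson→Task T5, Tanaka→Task T6, Lindqvist→Task T2, Costa→Task T4, Novak→Task T7 = 166 min.
Every other assignment is strictly worse.

Minimum total: 159 min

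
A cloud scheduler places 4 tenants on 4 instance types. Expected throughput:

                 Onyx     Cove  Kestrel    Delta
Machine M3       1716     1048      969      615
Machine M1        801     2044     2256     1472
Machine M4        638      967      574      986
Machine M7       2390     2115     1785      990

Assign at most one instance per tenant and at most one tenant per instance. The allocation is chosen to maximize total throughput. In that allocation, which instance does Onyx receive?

Optimal: Onyx→Machine M3 (1716 ops/s), Cove→Machine M7 (2115 ops/s), Kestrel→Machine M1 (2256 ops/s), Delta→Machine M4 (986 ops/s) — total 1716+2115+2256+986 = 7073 ops/s.
Max-entry greedy (repeatedly take the single best remaining cell) gives 6680 ops/s, worse by 393.
Swapping Kestrel↔Onyx (Kestrel→Machine M3 969 ops/s, Onyx→Machine M1 801 ops/s) loses 2202.
Onyx's own top instance is Machine M7 (2390 ops/s), but forcing Onyx→Machine M7 and reassigning the rest optimally gives only 6680 ops/s — worse by 393.

Onyx receives Machine M3.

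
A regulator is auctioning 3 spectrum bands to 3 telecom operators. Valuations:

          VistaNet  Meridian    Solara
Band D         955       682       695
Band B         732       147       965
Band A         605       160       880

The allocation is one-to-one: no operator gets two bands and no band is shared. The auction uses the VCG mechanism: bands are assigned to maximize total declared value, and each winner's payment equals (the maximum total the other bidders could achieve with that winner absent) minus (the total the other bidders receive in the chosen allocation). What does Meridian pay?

Meridian pays $308M.

Efficient allocation: VistaNet→Band B ($732M), Meridian→Band D ($682M), Solara→Band A ($880M); total welfare W = $2294M.
Meridian receives Band D at value $682M, so the others get W − 682 = $1612M.
Without Meridian: best allocation of the remaining 2 bidders over all 3 bands is VistaNet→Band D ($955M), Solara→Band B ($965M), total $1920M.
VCG payment = (others' best without Meridian) − (others' welfare with Meridian) = 1920 − 1612 = $308M.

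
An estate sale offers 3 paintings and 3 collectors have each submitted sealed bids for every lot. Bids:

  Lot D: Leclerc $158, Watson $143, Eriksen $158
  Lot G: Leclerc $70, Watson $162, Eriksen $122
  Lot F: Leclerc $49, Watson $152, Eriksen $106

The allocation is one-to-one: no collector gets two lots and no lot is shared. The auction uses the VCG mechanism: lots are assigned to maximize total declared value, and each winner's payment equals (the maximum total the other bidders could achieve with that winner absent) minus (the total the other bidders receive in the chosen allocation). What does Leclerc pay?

Efficient allocation: Leclerc→Lot D ($158), Watson→Lot F ($152), Eriksen→Lot G ($122); total welfare W = $432.
Leclerc receives Lot D at value $158, so the others get W − 158 = $274.
Without Leclerc: best allocation of the remaining 2 bidders over all 3 lots is Watson→Lot G ($162), Eriksen→Lot D ($158), total $320.
VCG payment = (others' best without Leclerc) − (others' welfare with Leclerc) = 320 − 274 = $46.

Leclerc pays $46.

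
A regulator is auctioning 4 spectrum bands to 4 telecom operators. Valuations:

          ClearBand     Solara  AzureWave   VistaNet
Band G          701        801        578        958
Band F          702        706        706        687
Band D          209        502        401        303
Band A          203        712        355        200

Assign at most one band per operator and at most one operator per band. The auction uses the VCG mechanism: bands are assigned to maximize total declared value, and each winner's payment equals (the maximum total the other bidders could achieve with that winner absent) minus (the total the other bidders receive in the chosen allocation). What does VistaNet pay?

VistaNet pays $304M.

Efficient allocation: ClearBand→Band F ($702M), Solara→Band A ($712M), AzureWave→Band D ($401M), VistaNet→Band G ($958M); total welfare W = $2773M.
VistaNet receives Band G at value $958M, so the others get W − 958 = $1815M.
Without VistaNet: best allocation of the remaining 3 bidders over all 4 bands is ClearBand→Band G ($701M), Solara→Band A ($712M), AzureWave→Band F ($706M), total $2119M.
VCG payment = (others' best without VistaNet) − (others' welfare with VistaNet) = 2119 − 1815 = $304M.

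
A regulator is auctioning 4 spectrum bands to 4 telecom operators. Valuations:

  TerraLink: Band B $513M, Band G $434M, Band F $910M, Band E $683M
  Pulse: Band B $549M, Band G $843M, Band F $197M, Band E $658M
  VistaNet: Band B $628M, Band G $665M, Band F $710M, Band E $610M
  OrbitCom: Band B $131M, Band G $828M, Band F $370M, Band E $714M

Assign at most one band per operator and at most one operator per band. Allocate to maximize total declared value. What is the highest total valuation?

Max total: $3095M

This is the linear assignment problem.
Optimal: TerraLink→Band F ($910M), Pulse→Band G ($843M), VistaNet→Band B ($628M), OrbitCom→Band E ($714M) — total 910+843+628+714 = $3095M.
No other one-to-one assignment exceeds $3095M.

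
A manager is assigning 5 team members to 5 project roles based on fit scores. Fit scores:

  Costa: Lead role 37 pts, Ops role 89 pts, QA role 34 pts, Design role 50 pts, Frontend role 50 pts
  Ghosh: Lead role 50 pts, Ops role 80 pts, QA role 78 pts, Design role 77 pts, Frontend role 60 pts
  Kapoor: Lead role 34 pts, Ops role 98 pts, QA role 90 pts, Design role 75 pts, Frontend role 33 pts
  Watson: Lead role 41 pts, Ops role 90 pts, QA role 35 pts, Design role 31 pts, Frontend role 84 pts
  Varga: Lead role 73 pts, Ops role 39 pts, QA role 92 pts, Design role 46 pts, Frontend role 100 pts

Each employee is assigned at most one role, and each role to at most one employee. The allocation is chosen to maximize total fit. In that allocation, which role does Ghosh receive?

Optimal: Costa→Ops role (89 pts), Ghosh→Design role (77 pts), Kapoor→QA role (90 pts), Watson→Frontend role (84 pts), Varga→Lead role (73 pts) — total 89+77+90+84+73 = 413 pts.
Max-entry greedy (repeatedly take the single best remaining cell) gives 367 pts, worse by 46.
Ghosh's own top role is Ops role (80 pts), but forcing Ghosh→Ops role and reassigning the rest optimally gives only 377 pts — worse by 36.

Ghosh receives Design role.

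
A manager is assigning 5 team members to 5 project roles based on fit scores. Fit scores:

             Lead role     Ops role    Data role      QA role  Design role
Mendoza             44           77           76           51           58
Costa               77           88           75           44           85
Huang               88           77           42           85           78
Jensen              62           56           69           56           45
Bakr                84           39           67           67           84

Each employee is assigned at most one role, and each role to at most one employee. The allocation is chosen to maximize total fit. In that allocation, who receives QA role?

Huang receives QA role.

Optimal: Mendoza→Ops role (77 pts), Costa→Design role (85 pts), Huang→QA role (85 pts), Jensen→Data role (69 pts), Bakr→Lead role (84 pts) — total 77+85+85+69+84 = 400 pts.
Max-entry greedy (repeatedly take the single best remaining cell) gives 392 pts, worse by 8.
Swapping Bakr↔Costa (Bakr→Design role 84 pts, Costa→Lead role 77 pts) loses 8.
No other one-to-one assignment exceeds 400 pts.
Huang's own top role is Lead role (88 pts), but forcing Huang→Lead role and reassigning the rest optimally gives only 392 pts — worse by 8.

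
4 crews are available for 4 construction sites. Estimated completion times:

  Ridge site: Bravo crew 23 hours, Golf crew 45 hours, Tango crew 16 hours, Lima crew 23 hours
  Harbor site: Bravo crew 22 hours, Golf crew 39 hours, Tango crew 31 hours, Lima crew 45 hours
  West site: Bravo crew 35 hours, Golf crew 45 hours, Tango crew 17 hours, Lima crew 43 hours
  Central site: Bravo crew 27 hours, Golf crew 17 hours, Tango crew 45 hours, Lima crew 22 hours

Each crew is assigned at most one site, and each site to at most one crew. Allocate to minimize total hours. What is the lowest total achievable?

Min total: 79 hours

Optimal: Bravo crew→Harbor site (22 hours), Golf crew→Central site (17 hours), Tango crew→West site (17 hours), Lima crew→Ridge site (23 hours) — total 22+17+17+23 = 79 hours.
Column-greedy (each site in turn goes to its cheapest remaining crew) gives 98 hours, worse by 19.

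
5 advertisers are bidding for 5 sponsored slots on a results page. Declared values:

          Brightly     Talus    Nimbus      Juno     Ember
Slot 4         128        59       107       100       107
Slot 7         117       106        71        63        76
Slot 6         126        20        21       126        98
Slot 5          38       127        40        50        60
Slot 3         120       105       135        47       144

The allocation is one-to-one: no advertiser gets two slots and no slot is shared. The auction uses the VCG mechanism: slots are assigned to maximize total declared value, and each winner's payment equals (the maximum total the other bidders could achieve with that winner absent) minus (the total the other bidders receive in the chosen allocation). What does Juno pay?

Efficient allocation: Brightly→Slot 7 ($117), Talus→Slot 5 ($127), Nimbus→Slot 4 ($107), Juno→Slot 6 ($126), Ember→Slot 3 ($144); total welfare W = $621.
Juno receives Slot 6 at value $126, so the others get W − 126 = $495.
Without Juno: best allocation of the remaining 4 bidders over all 5 slots is Brightly→Slot 6 ($126), Talus→Slot 5 ($127), Nimbus→Slot 4 ($107), Ember→Slot 3 ($144), total $504.
VCG payment = (others' best without Juno) − (others' welfare with Juno) = 504 − 495 = $9.

Juno pays $9.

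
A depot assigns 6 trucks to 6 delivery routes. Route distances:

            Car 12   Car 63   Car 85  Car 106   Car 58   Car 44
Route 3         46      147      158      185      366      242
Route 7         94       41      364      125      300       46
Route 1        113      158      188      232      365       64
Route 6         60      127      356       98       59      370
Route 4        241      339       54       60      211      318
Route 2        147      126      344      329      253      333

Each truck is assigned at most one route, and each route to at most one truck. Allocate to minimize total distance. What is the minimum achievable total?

Min total: 474 km

Optimal: Car 12→Route 3 (46 km), Car 63→Route 2 (126 km), Car 85→Route 4 (54 km), Car 106→Route 7 (125 km), Car 58→Route 6 (59 km), Car 44→Route 1 (64 km) — total 46+126+54+125+59+64 = 474 km.
Min-entry greedy (repeatedly take the single cheapest remaining cell) gives 593 km, worse by 119.
Next-best assignment: Car 12→Route 3, Car 63→Route 2, Car 85→Route 1, Car 106→Route 4, Car 58→Route 6, Car 44→Route 7 = 525 km.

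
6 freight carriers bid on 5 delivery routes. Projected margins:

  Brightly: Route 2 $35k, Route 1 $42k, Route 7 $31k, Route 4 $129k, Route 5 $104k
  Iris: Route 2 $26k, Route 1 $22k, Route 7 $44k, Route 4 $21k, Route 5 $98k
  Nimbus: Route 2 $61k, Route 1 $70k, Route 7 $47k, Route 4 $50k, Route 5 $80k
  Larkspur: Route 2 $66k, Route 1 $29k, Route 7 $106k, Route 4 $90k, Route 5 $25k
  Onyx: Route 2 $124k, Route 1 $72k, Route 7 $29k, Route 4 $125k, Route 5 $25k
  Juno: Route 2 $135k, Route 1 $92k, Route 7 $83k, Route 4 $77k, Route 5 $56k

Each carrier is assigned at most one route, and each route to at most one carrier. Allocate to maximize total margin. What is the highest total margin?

This is the linear assignment problem.
Optimal: Onyx→Route 2 ($124k), Juno→Route 1 ($92k), Larkspur→Route 7 ($106k), Brightly→Route 4 ($129k), Iris→Route 5 ($98k) — total 124+92+106+129+98 = $549k.
Row-greedy (each carrier in turn takes its best remaining route) gives $527k, worse by 22.
Next-best assignment: Juno→Route 2, Nimbus→Route 1, Larkspur→Route 7, Onyx→Route 4, Brightly→Route 5 = $540k.
Every other assignment is strictly worse.

Maximum total: $549k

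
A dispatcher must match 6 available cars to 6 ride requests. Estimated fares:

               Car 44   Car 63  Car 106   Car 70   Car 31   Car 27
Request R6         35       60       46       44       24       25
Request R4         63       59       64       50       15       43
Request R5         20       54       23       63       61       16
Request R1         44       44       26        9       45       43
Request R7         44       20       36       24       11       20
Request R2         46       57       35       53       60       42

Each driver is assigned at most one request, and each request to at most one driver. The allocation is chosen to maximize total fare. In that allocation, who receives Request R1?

Treat this as an assignment problem: match each driver to one request.
Optimal: Car 44→Request R7 ($44), Car 63→Request R6 ($60), Car 106→Request R4 ($64), Car 70→Request R5 ($63), Car 31→Request R2 ($60), Car 27→Request R1 ($43) — total 44+60+64+63+60+43 = $334.
Row-greedy (each driver in turn takes its best remaining request) gives $325, worse by 9.
Swapping Car 70↔Car 44 (Car 70→Request R7 $24, Car 44→Request R5 $20) loses 63.
Car 27's own top request is Request R4 ($43), but forcing Car 27→Request R4 and reassigning the rest optimally gives only $306 — worse by 28.

Car 27 receives Request R1.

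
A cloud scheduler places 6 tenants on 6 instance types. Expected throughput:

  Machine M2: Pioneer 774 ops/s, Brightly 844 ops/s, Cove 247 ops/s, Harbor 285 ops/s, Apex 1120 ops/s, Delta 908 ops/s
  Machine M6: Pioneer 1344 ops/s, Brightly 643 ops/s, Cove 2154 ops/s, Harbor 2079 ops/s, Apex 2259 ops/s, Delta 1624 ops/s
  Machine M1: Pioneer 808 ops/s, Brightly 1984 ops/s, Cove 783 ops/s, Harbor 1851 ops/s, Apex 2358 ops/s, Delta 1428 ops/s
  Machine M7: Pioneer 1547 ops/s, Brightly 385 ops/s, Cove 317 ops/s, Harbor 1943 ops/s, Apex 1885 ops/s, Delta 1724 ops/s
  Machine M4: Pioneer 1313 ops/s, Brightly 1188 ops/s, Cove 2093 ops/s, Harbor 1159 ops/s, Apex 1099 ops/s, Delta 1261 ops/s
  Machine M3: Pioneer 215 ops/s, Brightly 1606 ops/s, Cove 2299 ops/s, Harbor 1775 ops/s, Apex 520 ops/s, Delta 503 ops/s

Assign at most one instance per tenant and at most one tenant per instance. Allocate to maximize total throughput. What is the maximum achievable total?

Treat this as an assignment problem: match each tenant to one instance.
Optimal: Pioneer→Machine M4 (1313 ops/s), Brightly→Machine M1 (1984 ops/s), Cove→Machine M3 (2299 ops/s), Harbor→Machine M7 (1943 ops/s), Apex→Machine M6 (2259 ops/s), Delta→Machine M2 (908 ops/s) — total 1313+1984+2299+1943+2259+908 = 10706 ops/s.
Max-entry greedy (repeatedly take the single best remaining cell) gives 10617 ops/s, worse by 89.
Next-best assignment: Pioneer→Machine M2, Brightly→Machine M3, Cove→Machine M4, Harbor→Machine M6, Apex→Machine M1, Delta→Machine M7 = 10634 ops/s.
Checked against all permutations: 10706 ops/s is optimal.

Max total: 10706 ops/s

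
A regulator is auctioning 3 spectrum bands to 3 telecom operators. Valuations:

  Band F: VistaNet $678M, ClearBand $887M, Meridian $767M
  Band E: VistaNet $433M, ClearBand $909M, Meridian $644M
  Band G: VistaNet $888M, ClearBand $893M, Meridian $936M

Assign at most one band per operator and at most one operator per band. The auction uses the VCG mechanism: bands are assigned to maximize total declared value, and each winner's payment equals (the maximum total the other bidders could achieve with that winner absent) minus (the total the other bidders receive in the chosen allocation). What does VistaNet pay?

Efficient allocation: VistaNet→Band G ($888M), ClearBand→Band E ($909M), Meridian→Band F ($767M); total welfare W = $2564M.
VistaNet receives Band G at value $888M, so the others get W − 888 = $1676M.
Without VistaNet: best allocation of the remaining 2 bidders over all 3 bands is ClearBand→Band E ($909M), Meridian→Band G ($936M), total $1845M.
VCG payment = (others' best without VistaNet) − (others' welfare with VistaNet) = 1845 − 1676 = $169M.

VistaNet pays $169M.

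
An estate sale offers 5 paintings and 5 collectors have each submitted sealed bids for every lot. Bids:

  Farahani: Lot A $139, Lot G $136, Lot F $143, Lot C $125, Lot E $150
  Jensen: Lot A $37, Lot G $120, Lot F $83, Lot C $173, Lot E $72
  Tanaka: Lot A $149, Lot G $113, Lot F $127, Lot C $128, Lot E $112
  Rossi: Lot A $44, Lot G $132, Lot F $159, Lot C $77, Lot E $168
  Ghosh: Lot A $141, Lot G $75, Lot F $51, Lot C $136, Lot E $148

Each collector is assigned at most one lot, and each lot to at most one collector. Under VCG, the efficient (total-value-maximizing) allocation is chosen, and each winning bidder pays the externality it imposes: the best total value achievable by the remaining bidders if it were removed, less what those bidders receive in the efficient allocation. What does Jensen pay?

Jensen pays $4.

Efficient allocation: Farahani→Lot G ($136), Jensen→Lot C ($173), Tanaka→Lot A ($149), Rossi→Lot F ($159), Ghosh→Lot E ($148); total welfare W = $765.
Jensen receives Lot C at value $173, so the others get W − 173 = $592.
Without Jensen: best allocation of the remaining 4 bidders over all 5 lots is Farahani→Lot F ($143), Tanaka→Lot A ($149), Rossi→Lot E ($168), Ghosh→Lot C ($136), total $596.
VCG payment = (others' best without Jensen) − (others' welfare with Jensen) = 596 − 592 = $4.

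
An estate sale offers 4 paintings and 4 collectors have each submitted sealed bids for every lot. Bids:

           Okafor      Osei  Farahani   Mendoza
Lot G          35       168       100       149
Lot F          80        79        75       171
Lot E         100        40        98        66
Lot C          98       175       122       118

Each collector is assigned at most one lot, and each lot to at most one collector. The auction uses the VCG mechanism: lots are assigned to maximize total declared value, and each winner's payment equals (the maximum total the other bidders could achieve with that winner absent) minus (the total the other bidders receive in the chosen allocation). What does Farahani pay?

Farahani pays $7.

Efficient allocation: Okafor→Lot E ($100), Osei→Lot G ($168), Farahani→Lot C ($122), Mendoza→Lot F ($171); total welfare W = $561.
Farahani receives Lot C at value $122, so the others get W − 122 = $439.
Without Farahani: best allocation of the remaining 3 bidders over all 4 lots is Okafor→Lot E ($100), Osei→Lot C ($175), Mendoza→Lot F ($171), total $446.
VCG payment = (others' best without Farahani) − (others' welfare with Farahani) = 446 − 439 = $7.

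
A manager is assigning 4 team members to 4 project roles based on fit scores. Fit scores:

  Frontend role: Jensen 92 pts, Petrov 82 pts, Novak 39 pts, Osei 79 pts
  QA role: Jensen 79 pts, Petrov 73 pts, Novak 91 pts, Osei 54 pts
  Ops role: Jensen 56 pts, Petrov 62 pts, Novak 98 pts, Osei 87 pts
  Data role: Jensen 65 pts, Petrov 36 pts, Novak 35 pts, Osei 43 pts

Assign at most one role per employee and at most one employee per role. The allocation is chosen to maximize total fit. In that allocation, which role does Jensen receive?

This is a one-to-one assignment (maximum-weight bipartite matching).
Optimal: Jensen→Data role (65 pts), Petrov→Frontend role (82 pts), Novak→QA role (91 pts), Osei→Ops role (87 pts) — total 65+82+91+87 = 325 pts.
Max-entry greedy (repeatedly take the single best remaining cell) gives 306 pts, worse by 19.
Swapping Jensen↔Osei (Jensen→Ops role 56 pts, Osei→Data role 43 pts) loses 53.
Jensen's own top role is Frontend role (92 pts), but forcing Jensen→Frontend role and reassigning the rest optimally gives only 306 pts — worse by 19.

Jensen receives Data role.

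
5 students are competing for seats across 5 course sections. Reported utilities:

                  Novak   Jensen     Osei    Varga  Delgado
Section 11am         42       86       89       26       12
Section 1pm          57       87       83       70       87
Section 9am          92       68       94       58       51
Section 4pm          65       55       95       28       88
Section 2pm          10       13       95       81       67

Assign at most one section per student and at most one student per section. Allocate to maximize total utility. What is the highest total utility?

Optimal: Novak→Section 9am (92 points), Jensen→Section 11am (86 points), Osei→Section 4pm (95 points), Varga→Section 2pm (81 points), Delgado→Section 1pm (87 points) — total 92+86+95+81+87 = 441 points.
Column-greedy (each section in turn goes to its best remaining student) gives 437 points, worse by 4.
Swapping Novak↔Varga (Novak→Section 2pm 10 points, Varga→Section 9am 58 points) loses 105.
Checked against all permutations: 441 points is optimal.

Maximum total: 441 points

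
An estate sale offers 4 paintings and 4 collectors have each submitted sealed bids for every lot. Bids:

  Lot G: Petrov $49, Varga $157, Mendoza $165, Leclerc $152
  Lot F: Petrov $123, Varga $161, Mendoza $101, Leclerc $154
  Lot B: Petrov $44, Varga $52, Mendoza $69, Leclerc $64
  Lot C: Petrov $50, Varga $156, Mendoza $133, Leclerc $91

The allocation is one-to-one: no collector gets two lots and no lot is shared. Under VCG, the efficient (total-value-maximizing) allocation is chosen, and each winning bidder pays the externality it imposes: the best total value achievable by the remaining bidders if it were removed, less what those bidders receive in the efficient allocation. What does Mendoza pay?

Efficient allocation: Petrov→Lot B ($44), Varga→Lot C ($156), Mendoza→Lot G ($165), Leclerc→Lot F ($154); total welfare W = $519.
Mendoza receives Lot G at value $165, so the others get W − 165 = $354.
Without Mendoza: best allocation of the remaining 3 bidders over all 4 lots is Petrov→Lot F ($123), Varga→Lot C ($156), Leclerc→Lot G ($152), total $431.
VCG payment = (others' best without Mendoza) − (others' welfare with Mendoza) = 431 − 354 = $77.

Mendoza pays $77.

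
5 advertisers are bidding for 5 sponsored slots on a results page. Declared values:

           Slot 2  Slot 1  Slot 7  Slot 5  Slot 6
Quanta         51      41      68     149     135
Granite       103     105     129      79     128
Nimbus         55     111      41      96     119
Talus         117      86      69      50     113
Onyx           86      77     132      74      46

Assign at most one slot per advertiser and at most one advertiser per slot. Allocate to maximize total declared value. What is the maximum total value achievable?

Maximum total: $637

This is the linear assignment problem.
Optimal: Quanta→Slot 5 ($149), Granite→Slot 6 ($128), Nimbus→Slot 1 ($111), Talus→Slot 2 ($117), Onyx→Slot 7 ($132) — total 149+128+111+117+132 = $637.
Row-greedy (each advertiser in turn takes its best remaining slot) gives $591, worse by 46.
Next-best assignment: Quanta→Slot 5, Granite→Slot 1, Nimbus→Slot 6, Talus→Slot 2, Onyx→Slot 7 = $622.
No other one-to-one assignment exceeds $637.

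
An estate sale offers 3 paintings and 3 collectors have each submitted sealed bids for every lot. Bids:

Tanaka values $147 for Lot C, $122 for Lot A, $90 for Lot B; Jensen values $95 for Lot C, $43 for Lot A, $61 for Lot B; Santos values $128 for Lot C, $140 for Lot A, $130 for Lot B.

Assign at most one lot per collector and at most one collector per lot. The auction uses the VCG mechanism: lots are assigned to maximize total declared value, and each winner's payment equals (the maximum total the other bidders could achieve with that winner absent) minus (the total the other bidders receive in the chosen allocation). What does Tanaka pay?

Tanaka pays $34.

Efficient allocation: Tanaka→Lot C ($147), Jensen→Lot B ($61), Santos→Lot A ($140); total welfare W = $348.
Tanaka receives Lot C at value $147, so the others get W − 147 = $201.
Without Tanaka: best allocation of the remaining 2 bidders over all 3 lots is Jensen→Lot C ($95), Santos→Lot A ($140), total $235.
VCG payment = (others' best without Tanaka) − (others' welfare with Tanaka) = 235 − 201 = $34.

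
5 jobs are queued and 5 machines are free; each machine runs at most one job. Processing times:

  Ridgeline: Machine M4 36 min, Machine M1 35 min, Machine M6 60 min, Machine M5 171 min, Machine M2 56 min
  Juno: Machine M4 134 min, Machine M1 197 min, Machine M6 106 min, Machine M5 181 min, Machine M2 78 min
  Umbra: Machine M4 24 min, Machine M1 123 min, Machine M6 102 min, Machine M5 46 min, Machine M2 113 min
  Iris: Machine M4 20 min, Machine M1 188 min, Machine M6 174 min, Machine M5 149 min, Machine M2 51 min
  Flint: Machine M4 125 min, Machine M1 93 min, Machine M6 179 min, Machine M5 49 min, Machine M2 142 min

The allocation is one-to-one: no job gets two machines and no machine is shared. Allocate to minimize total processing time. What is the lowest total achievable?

Minimum total: 265 min

This is the linear assignment problem.
Optimal: Ridgeline→Machine M1 (35 min), Juno→Machine M6 (106 min), Umbra→Machine M4 (24 min), Iris→Machine M2 (51 min), Flint→Machine M5 (49 min) — total 35+106+24+51+49 = 265 min.
Row-greedy (each job in turn takes its cheapest remaining machine) gives 465 min, worse by 200.
No other one-to-one assignment undercuts 265 min.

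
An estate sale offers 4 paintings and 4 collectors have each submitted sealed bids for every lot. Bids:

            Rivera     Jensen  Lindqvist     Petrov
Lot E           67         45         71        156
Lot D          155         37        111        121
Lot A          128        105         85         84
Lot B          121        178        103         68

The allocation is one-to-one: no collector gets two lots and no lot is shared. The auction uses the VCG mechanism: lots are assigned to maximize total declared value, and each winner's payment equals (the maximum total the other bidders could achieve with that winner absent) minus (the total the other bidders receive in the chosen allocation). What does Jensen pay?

Jensen pays $18.

Efficient allocation: Rivera→Lot D ($155), Jensen→Lot B ($178), Lindqvist→Lot A ($85), Petrov→Lot E ($156); total welfare W = $574.
Jensen receives Lot B at value $178, so the others get W − 178 = $396.
Without Jensen: best allocation of the remaining 3 bidders over all 4 lots is Rivera→Lot D ($155), Lindqvist→Lot B ($103), Petrov→Lot E ($156), total $414.
VCG payment = (others' best without Jensen) − (others' welfare with Jensen) = 414 − 396 = $18.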